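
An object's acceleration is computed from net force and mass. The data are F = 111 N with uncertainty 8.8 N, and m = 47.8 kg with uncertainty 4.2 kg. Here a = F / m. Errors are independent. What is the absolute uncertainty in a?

0.275 m/s^2

a is a product of powers, so relative uncertainties combine in quadrature:
  (1·δF/F)² = (1×0.0793)² = 0.00629;  (-1·δm/m)² = (-1×0.0879)² = 0.00772
δa/a = √(0.0140) = 0.118
a = 2.32 m/s^2, so δa = 0.118 × 2.32 = 0.275 m/s^2.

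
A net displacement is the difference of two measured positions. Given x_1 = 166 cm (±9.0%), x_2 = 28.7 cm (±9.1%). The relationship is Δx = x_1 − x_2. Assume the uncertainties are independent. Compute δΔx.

Sums and differences: (δΔx)² = Σ (cᵢ δxᵢ)².
  (δx_1)² = 223;  (δx_2)² = 6.82
δΔx = √(230) = 15.2 cm

15.2 cm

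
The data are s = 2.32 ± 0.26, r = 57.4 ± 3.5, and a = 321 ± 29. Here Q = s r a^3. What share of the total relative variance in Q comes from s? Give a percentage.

(δQ/Q)² = (1·δs/s)² + (1·δr/r)² + (3·δa/a)²
  s term: (1×0.112)² = 0.0126
  r term: (1×0.0610)² = 0.00372
  a term: (3×0.0903)² = 0.0735
Total = 0.0897. Share from s = 0.0126/0.0897 = 0.140.

14.0%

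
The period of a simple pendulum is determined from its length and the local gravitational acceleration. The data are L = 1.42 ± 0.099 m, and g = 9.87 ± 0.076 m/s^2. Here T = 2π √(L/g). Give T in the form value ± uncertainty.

2.38 ± 0.0836 s

Since T is a product/quotient, work with relative uncertainties:
  (½·δL/L)² = (0.5×0.0697)² = 0.00122;  (−½·δg/g)² = (-0.5×0.00770)² = 1.48e-05
δT/T = √(0.00123) = 0.0351
T = 2.38 s, so δT = 0.0351 × 2.38 = 0.0836 s.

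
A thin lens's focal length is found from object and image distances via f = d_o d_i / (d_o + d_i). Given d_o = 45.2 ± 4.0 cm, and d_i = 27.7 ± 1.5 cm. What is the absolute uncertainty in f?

0.816 cm

∂f/∂d_o = (d_i/(d_o+d_i))² = 0.144;  ∂f/∂d_i = (d_o/(d_o+d_i))² = 0.384
δf = √((∂f/∂d_o · δd_o)² + (∂f/∂d_i · δd_i)²) = √(0.334 + 0.333) = 0.816 cm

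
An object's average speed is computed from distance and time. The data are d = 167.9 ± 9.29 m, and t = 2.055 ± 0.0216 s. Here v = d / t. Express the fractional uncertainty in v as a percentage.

Relative error in a monomial: (δv/v)² = Σ (nᵢ · δxᵢ/xᵢ)².
  (1·δd/d)² = (1×0.0553)² = 0.00306;  (-1·δt/t)² = (-1×0.0105)² = 0.000110
δv/v = √(0.00317) = 0.0563

5.63%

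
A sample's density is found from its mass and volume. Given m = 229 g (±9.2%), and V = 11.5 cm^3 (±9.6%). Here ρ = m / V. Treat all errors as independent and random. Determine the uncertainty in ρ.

2.65 g/cm^3

ρ is a product of powers, so relative uncertainties combine in quadrature:
  (1·δm/m)² = (1×0.0920)² = 0.00846;  (-1·δV/V)² = (-1×0.0960)² = 0.00922
δρ/ρ = √(0.0177) = 0.133
ρ = 19.9 g/cm^3, so δρ = 0.133 × 19.9 = 2.65 g/cm^3.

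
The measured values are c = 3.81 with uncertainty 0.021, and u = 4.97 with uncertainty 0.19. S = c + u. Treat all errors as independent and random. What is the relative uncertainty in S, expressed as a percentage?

Absolute uncertainties add in quadrature for a linear combination:
  (δc)² = 0.000441;  (δu)² = 0.0361
δS = √(0.0365) = 0.191
S = 8.78, so δS/S = 0.191/8.78 = 0.0218.

2.18%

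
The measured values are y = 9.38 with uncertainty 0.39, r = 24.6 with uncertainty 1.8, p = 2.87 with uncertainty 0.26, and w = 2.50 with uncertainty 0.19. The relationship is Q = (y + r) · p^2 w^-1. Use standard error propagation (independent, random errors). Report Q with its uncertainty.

112 ± 22.8

Let u = y + r = 34.0. δu = √(δy² + δr²) = √(0.152 + 3.24) = 1.84, so δu/u = 0.0542.
Q is then a monomial in u, p, w:
δQ/Q = √((δu/u)² + (2·δp/p)² + (-1·δw/w)²) = √(0.00294 + 0.0328 + 0.00578) = 0.204
Q = 112, so δQ = 0.204 × 112 = 22.8.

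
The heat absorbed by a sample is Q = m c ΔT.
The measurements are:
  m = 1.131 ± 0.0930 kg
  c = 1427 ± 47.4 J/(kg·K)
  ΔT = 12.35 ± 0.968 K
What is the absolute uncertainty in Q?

2360 J

Products/powers → add relative errors in quadrature, weighted by exponent:
  (1·δm/m)² = (1×0.0822)² = 0.00676;  (1·δc/c)² = (1×0.0332)² = 0.00110;  (1·δΔT/ΔT)² = (1×0.0784)² = 0.00614
δQ/Q = √(0.0140) = 0.118
Q = 19930 J, so δQ = 0.118 × 19930 = 2360 J.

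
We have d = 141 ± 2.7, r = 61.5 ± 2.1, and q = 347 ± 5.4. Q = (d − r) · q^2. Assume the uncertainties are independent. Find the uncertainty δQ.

5.08e+05

Let u = d − r = 79.5. δu = √(δd² + δr²) = √(7.29 + 4.41) = 3.42, so δu/u = 0.0430.
Q is then a monomial in u, q:
δQ/Q = √((δu/u)² + (2·δq/q)²) = √(0.00185 + 0.000969) = 0.0531
Q = 9.57e+06, so δQ = 0.0531 × 9.57e+06 = 5.08e+05.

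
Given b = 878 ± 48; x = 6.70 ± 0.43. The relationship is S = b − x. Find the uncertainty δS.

Absolute uncertainties add in quadrature for a linear combination:
  (δb)² = 2300;  (δx)² = 0.185
δS = √(2300) = 48.0

48.0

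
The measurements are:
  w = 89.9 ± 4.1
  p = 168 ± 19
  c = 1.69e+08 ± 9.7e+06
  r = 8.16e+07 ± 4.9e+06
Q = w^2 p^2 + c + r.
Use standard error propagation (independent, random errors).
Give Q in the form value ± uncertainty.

Let h = w^2·p^2 = 2.28e+08. δh/h = √((2·δw/w)² + (2·δp/p)²) = √(0.00832 + 0.0512) = 0.244, so δh = 5.56e+07.
Q = h + c + r: δQ = √(δh² + δc² + δr²) = √(3.09e+15 + 9.41e+13 + 2.4e+13) = 5.67e+07
Q = 4.79e+08.

(4.79 ± 0.567) × 10^8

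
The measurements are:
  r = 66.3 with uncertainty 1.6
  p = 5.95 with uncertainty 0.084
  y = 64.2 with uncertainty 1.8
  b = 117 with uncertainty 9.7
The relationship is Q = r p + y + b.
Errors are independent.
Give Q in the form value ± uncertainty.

576 ± 14.8

Let w = r·p = 394. δw/w = √((1·δr/r)² + (1·δp/p)²) = √(0.000582 + 0.000199) = 0.0280, so δw = 11.0.
Q = w + y + b: δQ = √(δw² + δy² + δb²) = √(122 + 3.24 + 94.1) = 14.8
Q = 576.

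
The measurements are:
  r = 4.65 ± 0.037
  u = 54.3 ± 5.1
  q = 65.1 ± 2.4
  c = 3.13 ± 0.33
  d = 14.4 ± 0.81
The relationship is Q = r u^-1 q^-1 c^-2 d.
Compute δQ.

For a monomial Q ∝ r, u^-1, q^-1, c^-2, d, fractional errors add in quadrature:
  (1·δr/r)² = (1×0.00796)² = 6.33e-05;  (-1·δu/u)² = (-1×0.0939)² = 0.00882;  (-1·δq/q)² = (-1×0.0369)² = 0.00136;  (-2·δc/c)² = (-2×0.105)² = 0.0445;  (1·δd/d)² = (1×0.0563)² = 0.00316
δQ/Q = √(0.0579) = 0.241
Q = 0.00193, so δQ = 0.241 × 0.00193 = 0.000465.

0.000465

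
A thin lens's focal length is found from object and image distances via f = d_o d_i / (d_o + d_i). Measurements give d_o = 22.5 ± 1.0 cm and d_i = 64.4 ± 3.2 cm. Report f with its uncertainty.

16.7 ± 0.590 cm

∂f/∂d_o = (d_i/(d_o+d_i))² = 0.549;  ∂f/∂d_i = (d_o/(d_o+d_i))² = 0.0670
δf = √((∂f/∂d_o · δd_o)² + (∂f/∂d_i · δd_i)²) = √(0.302 + 0.0460) = 0.590 cm
f = 16.7 cm.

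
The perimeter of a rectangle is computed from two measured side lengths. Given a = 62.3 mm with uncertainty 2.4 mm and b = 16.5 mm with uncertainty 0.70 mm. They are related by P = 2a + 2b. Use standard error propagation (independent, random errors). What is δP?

5.00 mm

Absolute uncertainties add in quadrature for a linear combination:
  (2·δa)² = 23.0;  (2·δb)² = 1.96
δP = √(25.0) = 5.00 mm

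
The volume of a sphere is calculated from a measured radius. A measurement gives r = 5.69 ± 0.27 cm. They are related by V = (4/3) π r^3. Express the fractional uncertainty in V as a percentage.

14.2%

Since V is a product/quotient, work with relative uncertainties:
  (3·δr/r)² = (3×0.0475)² = 0.0203
δV/V = √(0.0203) = 0.142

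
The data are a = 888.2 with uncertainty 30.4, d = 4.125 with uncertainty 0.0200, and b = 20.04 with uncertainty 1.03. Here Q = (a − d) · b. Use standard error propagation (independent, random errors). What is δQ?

1100

Let u = a − d = 884.1. δu = √(δa² + δd²) = √(924 + 0.000400) = 30.4, so δu/u = 0.0344.
Q is then a monomial in u, b:
δQ/Q = √((δu/u)² + (1·δb/b)²) = √(0.00118 + 0.00264) = 0.0618
Q = 17720, so δQ = 0.0618 × 17720 = 1100.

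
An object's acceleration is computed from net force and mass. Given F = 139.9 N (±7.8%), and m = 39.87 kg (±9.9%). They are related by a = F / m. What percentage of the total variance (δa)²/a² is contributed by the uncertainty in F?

38.3%

(δa/a)² = (1·δF/F)² + (-1·δm/m)²
  F term: (1×0.0780)² = 0.00608
  m term: (-1×0.0990)² = 0.00980
Total = 0.0159. Share from F = 0.00608/0.0159 = 0.383.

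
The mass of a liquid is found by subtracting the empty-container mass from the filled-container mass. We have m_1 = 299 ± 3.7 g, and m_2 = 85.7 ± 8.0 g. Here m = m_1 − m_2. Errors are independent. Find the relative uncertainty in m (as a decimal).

Absolute uncertainties add in quadrature for a linear combination:
  (δm_1)² = 13.7;  (δm_2)² = 64.0
δm = √(77.7) = 8.81 g
m = 213 g, so δm/m = 8.81/213 = 0.0413.

0.0413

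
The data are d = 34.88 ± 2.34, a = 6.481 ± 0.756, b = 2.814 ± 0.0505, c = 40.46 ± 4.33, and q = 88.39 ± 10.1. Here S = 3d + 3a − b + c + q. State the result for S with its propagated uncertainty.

Each term contributes (cᵢ δxᵢ)² to (δS)²:
  (3·δd)² = 49.3;  (3·δa)² = 5.14;  (δb)² = 0.00255;  (δc)² = 18.7;  (δq)² = 102
δS = √(175) = 13.2
S = 250.1.

250.1 ± 13.2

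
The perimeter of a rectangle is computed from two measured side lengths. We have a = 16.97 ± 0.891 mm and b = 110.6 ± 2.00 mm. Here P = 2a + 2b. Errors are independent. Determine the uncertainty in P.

4.38 mm

Each term contributes (cᵢ δxᵢ)² to (δP)²:
  (2·δa)² = 3.18;  (2·δb)² = 16.0
δP = √(19.2) = 4.38 mm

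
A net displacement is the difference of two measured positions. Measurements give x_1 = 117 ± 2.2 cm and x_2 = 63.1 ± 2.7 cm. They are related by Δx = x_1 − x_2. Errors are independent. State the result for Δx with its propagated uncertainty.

Sums and differences: (δΔx)² = Σ (cᵢ δxᵢ)².
  (δx_1)² = 4.84;  (δx_2)² = 7.29
δΔx = √(12.1) = 3.48 cm
Δx = 53.9 cm.

53.9 ± 3.48 cm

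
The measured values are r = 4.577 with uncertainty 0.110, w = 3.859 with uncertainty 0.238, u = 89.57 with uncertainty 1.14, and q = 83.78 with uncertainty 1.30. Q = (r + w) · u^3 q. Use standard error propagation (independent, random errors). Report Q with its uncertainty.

(5.079 ± 0.262) × 10^8

Let h = r + w = 8.436. δh = √(δr² + δw²) = √(0.0121 + 0.0566) = 0.262, so δh/h = 0.0311.
Q is then a monomial in h, u, q:
δQ/Q = √((δh/h)² + (3·δu/u)² + (1·δq/q)²) = √(0.000966 + 0.00146 + 0.000241) = 0.0516
Q = 5.079e+08, so δQ = 0.0516 × 5.079e+08 = 2.62e+07.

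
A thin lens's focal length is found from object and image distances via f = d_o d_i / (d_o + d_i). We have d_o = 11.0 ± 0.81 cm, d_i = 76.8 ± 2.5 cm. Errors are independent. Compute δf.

∂f/∂d_o = (d_i/(d_o+d_i))² = 0.765;  ∂f/∂d_i = (d_o/(d_o+d_i))² = 0.0157
δf = √((∂f/∂d_o · δd_o)² + (∂f/∂d_i · δd_i)²) = √(0.384 + 0.00154) = 0.621 cm

0.621 cm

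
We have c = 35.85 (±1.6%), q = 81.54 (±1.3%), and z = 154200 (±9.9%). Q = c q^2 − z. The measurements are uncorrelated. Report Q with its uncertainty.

84160 ± 16900

Let p = c·q^2 = 238400. δp/p = √((1·δc/c)² + (2·δq/q)²) = √(0.000256 + 0.000676) = 0.0305, so δp = 7280.
Q = p − z: δQ = √(δp² + δz²) = √(5.3e+07 + 2.33e+08) = 16900
Q = 84160.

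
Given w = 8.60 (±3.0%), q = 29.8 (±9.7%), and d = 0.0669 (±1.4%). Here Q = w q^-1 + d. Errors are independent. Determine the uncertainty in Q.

0.0293

Let p = w·q^-1 = 0.289. δp/p = √((1·δw/w)² + (-1·δq/q)²) = √(0.000900 + 0.00941) = 0.102, so δp = 0.0293.
Q = p + d: δQ = √(δp² + δd²) = √(0.000859 + 8.77e-07) = 0.0293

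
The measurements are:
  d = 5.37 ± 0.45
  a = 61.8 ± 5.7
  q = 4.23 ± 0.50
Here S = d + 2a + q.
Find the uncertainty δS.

11.4

For a sum/difference, combine absolute errors in quadrature:
  (δd)² = 0.203;  (2·δa)² = 130;  (δq)² = 0.250
δS = √(130) = 11.4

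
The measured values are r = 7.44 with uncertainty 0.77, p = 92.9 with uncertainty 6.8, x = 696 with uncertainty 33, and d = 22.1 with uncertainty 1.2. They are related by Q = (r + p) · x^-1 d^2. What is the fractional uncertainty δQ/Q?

Let u = r + p = 100. δu = √(δr² + δp²) = √(0.593 + 46.2) = 6.84, so δu/u = 0.0682.
Q is then a monomial in u, x, d:
δQ/Q = √((δu/u)² + (-1·δx/x)² + (2·δd/d)²) = √(0.00465 + 0.00225 + 0.0118) = 0.137

0.137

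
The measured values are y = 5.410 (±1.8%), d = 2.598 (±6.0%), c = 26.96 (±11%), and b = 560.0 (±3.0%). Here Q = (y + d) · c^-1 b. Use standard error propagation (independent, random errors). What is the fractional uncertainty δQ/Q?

Let u = y + d = 8.008. δu = √(δy² + δd²) = √(0.00948 + 0.0243) = 0.184, so δu/u = 0.0230.
Q is then a monomial in u, c, b:
δQ/Q = √((δu/u)² + (-1·δc/c)² + (1·δb/b)²) = √(0.000527 + 0.0121 + 0.000900) = 0.116

0.116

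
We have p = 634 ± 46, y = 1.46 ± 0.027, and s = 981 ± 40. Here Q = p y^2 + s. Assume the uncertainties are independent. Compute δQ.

117

Let w = p·y^2 = 1350. δw/w = √((1·δp/p)² + (2·δy/y)²) = √(0.00526 + 0.00137) = 0.0814, so δw = 110.
Q = w + s: δQ = √(δw² + δs²) = √(12100 + 1600) = 117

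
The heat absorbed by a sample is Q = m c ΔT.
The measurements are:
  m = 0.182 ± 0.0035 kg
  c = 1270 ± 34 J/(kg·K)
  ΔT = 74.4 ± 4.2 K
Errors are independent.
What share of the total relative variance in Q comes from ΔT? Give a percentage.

(δQ/Q)² = (1·δm/m)² + (1·δc/c)² + (1·δΔT/ΔT)²
  m term: (1×0.0192)² = 0.000370
  c term: (1×0.0268)² = 0.000717
  ΔT term: (1×0.0565)² = 0.00319
Total = 0.00427. Share from ΔT = 0.00319/0.00427 = 0.746.

74.6%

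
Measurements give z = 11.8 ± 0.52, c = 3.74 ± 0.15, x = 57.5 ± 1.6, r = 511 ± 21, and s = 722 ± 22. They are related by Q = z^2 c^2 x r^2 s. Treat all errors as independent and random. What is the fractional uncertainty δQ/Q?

For a monomial Q ∝ z^2, c^2, x, r^2, s, fractional errors add in quadrature:
  (2·δz/z)² = (2×0.0441)² = 0.00777;  (2·δc/c)² = (2×0.0401)² = 0.00643;  (1·δx/x)² = (1×0.0278)² = 0.000774;  (2·δr/r)² = (2×0.0411)² = 0.00676;  (1·δs/s)² = (1×0.0305)² = 0.000928
δQ/Q = √(0.0227) = 0.151

0.151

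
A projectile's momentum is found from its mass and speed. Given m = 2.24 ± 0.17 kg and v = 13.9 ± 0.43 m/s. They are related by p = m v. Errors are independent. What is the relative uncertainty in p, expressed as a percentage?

8.20%

For a monomial p ∝ m, v, fractional errors add in quadrature:
  (1·δm/m)² = (1×0.0759)² = 0.00576;  (1·δv/v)² = (1×0.0309)² = 0.000957
δp/p = √(0.00672) = 0.0820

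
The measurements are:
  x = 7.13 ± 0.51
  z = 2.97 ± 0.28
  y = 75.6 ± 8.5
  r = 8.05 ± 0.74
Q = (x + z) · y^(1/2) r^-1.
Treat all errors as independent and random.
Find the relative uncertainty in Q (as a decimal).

0.122

Let u = x + z = 10.1. δu = √(δx² + δz²) = √(0.260 + 0.0784) = 0.582, so δu/u = 0.0576.
Q is then a monomial in u, y, r:
δQ/Q = √((δu/u)² + (½·δy/y)² + (-1·δr/r)²) = √(0.00332 + 0.00316 + 0.00845) = 0.122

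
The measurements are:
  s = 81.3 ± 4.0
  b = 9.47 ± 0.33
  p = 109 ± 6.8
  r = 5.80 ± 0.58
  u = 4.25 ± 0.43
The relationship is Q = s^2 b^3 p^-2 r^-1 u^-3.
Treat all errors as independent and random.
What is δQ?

0.395

Since Q is a product/quotient, work with relative uncertainties:
  (2·δs/s)² = (2×0.0492)² = 0.00968;  (3·δb/b)² = (3×0.0348)² = 0.0109;  (-2·δp/p)² = (-2×0.0624)² = 0.0156;  (-1·δr/r)² = (-1×0.100)² = 0.0100;  (-3·δu/u)² = (-3×0.101)² = 0.0921
δQ/Q = √(0.138) = 0.372
Q = 1.06, so δQ = 0.372 × 1.06 = 0.395.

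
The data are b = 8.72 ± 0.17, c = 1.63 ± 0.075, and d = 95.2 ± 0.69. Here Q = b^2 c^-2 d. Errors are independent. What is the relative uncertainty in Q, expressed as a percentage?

10.0%

Each factor contributes (exponent × relative error)² to (δQ/Q)²:
  (2·δb/b)² = (2×0.0195)² = 0.00152;  (-2·δc/c)² = (-2×0.0460)² = 0.00847;  (1·δd/d)² = (1×0.00725)² = 5.25e-05
δQ/Q = √(0.0100) = 0.100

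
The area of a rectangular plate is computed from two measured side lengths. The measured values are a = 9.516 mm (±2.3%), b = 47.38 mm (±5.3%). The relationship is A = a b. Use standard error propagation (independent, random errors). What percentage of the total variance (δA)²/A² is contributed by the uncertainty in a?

15.8%

(δA/A)² = (1·δa/a)² + (1·δb/b)²
  a term: (1×0.0230)² = 0.000529
  b term: (1×0.0530)² = 0.00281
Total = 0.00334. Share from a = 0.000529/0.00334 = 0.158.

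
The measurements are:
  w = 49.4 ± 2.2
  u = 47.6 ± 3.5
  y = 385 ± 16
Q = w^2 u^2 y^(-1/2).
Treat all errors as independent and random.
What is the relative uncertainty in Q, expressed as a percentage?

For a monomial Q ∝ w^2, u^2, y^(-1/2), fractional errors add in quadrature:
  (2·δw/w)² = (2×0.0445)² = 0.00793;  (2·δu/u)² = (2×0.0735)² = 0.0216;  (−½·δy/y)² = (-0.5×0.0416)² = 0.000432
δQ/Q = √(0.0300) = 0.173

17.3%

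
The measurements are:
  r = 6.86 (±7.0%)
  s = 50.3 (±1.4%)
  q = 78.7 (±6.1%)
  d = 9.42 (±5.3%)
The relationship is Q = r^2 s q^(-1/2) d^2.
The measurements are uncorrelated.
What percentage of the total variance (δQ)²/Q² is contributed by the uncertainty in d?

(δQ/Q)² = (2·δr/r)² + (1·δs/s)² + (−½·δq/q)² + (2·δd/d)²
  r term: (2×0.0700)² = 0.0196
  s term: (1×0.0140)² = 0.000196
  q term: (-0.5×0.0610)² = 0.000930
  d term: (2×0.0530)² = 0.0112
Total = 0.0320. Share from d = 0.0112/0.0320 = 0.352.

35.2%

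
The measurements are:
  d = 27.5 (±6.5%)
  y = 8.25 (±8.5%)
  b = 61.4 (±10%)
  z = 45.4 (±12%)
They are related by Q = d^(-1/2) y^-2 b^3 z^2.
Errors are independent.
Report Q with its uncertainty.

For a monomial Q ∝ d^(-1/2), y^-2, b^3, z^2, fractional errors add in quadrature:
  (−½·δd/d)² = (-0.5×0.0650)² = 0.00106;  (-2·δy/y)² = (-2×0.0850)² = 0.0289;  (3·δb/b)² = (3×0.100)² = 0.0900;  (2·δz/z)² = (2×0.120)² = 0.0576
δQ/Q = √(0.178) = 0.421
Q = 1.34e+06, so δQ = 0.421 × 1.34e+06 = 5.63e+05.

(1.34 ± 0.563) × 10^6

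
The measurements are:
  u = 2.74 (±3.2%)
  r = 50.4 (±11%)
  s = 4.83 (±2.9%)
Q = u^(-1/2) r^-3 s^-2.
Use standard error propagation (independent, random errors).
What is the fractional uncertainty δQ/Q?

Products/powers → add relative errors in quadrature, weighted by exponent:
  (−½·δu/u)² = (-0.5×0.0320)² = 0.000256;  (-3·δr/r)² = (-3×0.110)² = 0.109;  (-2·δs/s)² = (-2×0.0290)² = 0.00336
δQ/Q = √(0.113) = 0.335

0.335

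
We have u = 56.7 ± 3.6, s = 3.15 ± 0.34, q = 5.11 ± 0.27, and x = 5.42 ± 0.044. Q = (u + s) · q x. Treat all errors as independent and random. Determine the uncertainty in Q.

Let w = u + s = 59.9. δw = √(δu² + δs²) = √(13.0 + 0.116) = 3.62, so δw/w = 0.0604.
Q is then a monomial in w, q, x:
δQ/Q = √((δw/w)² + (1·δq/q)² + (1·δx/x)²) = √(0.00365 + 0.00279 + 6.59e-05) = 0.0807
Q = 1660, so δQ = 0.0807 × 1660 = 134.

134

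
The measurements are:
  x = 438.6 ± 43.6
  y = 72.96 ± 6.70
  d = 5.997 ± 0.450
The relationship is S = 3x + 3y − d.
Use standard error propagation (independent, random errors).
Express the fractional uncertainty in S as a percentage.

Each term contributes (cᵢ δxᵢ)² to (δS)²:
  (3·δx)² = 17100;  (3·δy)² = 404;  (δd)² = 0.203
δS = √(17500) = 132
S = 1529, so δS/S = 132/1529 = 0.0866.

8.66%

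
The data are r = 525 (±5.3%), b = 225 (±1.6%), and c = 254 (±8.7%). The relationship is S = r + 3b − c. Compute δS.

S is a linear combination, so absolute uncertainties add in quadrature:
  (δr)² = 774;  (3·δb)² = 117;  (δc)² = 488
δS = √(1380) = 37.1

37.1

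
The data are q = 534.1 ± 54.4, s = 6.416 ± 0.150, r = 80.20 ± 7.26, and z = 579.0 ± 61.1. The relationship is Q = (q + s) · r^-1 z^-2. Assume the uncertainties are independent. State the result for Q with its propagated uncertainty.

Let u = q + s = 540.5. δu = √(δq² + δs²) = √(2960 + 0.0225) = 54.4, so δu/u = 0.101.
Q is then a monomial in u, r, z:
δQ/Q = √((δu/u)² + (-1·δr/r)² + (-2·δz/z)²) = √(0.0101 + 0.00819 + 0.0445) = 0.251
Q = 2.01e-05, so δQ = 0.251 × 2.01e-05 = 5.04e-06.

(2.010 ± 0.504) × 10^-5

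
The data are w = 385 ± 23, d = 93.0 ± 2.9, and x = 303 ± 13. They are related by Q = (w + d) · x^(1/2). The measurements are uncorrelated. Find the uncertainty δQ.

Let u = w + d = 478. δu = √(δw² + δd²) = √(529 + 8.41) = 23.2, so δu/u = 0.0485.
Q is then a monomial in u, x:
δQ/Q = √((δu/u)² + (½·δx/x)²) = √(0.00235 + 0.000460) = 0.0530
Q = 8320, so δQ = 0.0530 × 8320 = 441.

441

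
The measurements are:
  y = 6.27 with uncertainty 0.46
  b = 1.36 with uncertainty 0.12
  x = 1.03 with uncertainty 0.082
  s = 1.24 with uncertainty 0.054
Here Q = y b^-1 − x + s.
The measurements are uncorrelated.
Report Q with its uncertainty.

4.82 ± 0.538

Let p = y·b^-1 = 4.61. δp/p = √((1·δy/y)² + (-1·δb/b)²) = √(0.00538 + 0.00779) = 0.115, so δp = 0.529.
Q = p − x + s: δQ = √(δp² + δx² + δs²) = √(0.280 + 0.00672 + 0.00292) = 0.538
Q = 4.82.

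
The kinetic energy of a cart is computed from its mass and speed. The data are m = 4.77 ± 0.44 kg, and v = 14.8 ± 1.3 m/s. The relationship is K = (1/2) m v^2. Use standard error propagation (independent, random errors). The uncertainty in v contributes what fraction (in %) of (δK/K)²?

(δK/K)² = (1·δm/m)² + (2·δv/v)²
  m term: (1×0.0922)² = 0.00851
  v term: (2×0.0878)² = 0.0309
Total = 0.0394. Share from v = 0.0309/0.0394 = 0.784.

78.4%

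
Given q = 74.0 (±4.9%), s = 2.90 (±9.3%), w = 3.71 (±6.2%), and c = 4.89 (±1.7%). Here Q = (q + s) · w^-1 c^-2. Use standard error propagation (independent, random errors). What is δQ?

Let u = q + s = 76.9. δu = √(δq² + δs²) = √(13.1 + 0.0727) = 3.64, so δu/u = 0.0473.
Q is then a monomial in u, w, c:
δQ/Q = √((δu/u)² + (-1·δw/w)² + (-2·δc/c)²) = √(0.00224 + 0.00384 + 0.00116) = 0.0851
Q = 0.867, so δQ = 0.0851 × 0.867 = 0.0737.

0.0737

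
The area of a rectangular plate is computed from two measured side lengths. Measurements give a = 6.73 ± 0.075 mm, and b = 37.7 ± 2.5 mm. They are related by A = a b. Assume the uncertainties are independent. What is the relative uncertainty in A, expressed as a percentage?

Each factor contributes (exponent × relative error)² to (δA/A)²:
  (1·δa/a)² = (1×0.0111)² = 0.000124;  (1·δb/b)² = (1×0.0663)² = 0.00440
δA/A = √(0.00452) = 0.0672

6.72%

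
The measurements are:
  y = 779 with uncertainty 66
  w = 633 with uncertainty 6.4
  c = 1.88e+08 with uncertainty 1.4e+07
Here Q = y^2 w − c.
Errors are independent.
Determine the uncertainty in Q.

Let p = y^2·w = 3.84e+08. δp/p = √((2·δy/y)² + (1·δw/w)²) = √(0.0287 + 0.000102) = 0.170, so δp = 6.52e+07.
Q = p − c: δQ = √(δp² + δc²) = √(4.25e+15 + 1.96e+14) = 6.67e+07

6.67e+07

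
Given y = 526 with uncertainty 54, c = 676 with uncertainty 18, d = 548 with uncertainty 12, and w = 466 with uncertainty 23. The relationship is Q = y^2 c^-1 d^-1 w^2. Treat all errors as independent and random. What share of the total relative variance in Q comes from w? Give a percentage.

18.4%

(δQ/Q)² = (2·δy/y)² + (-1·δc/c)² + (-1·δd/d)² + (2·δw/w)²
  y term: (2×0.103)² = 0.0422
  c term: (-1×0.0266)² = 0.000709
  d term: (-1×0.0219)² = 0.000480
  w term: (2×0.0494)² = 0.00974
Total = 0.0531. Share from w = 0.00974/0.0531 = 0.184.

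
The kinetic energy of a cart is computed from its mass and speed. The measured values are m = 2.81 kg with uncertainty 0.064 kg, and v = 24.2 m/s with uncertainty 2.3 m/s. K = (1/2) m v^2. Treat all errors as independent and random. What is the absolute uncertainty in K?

Since K is a product/quotient, work with relative uncertainties:
  (1·δm/m)² = (1×0.0228)² = 0.000519;  (2·δv/v)² = (2×0.0950)² = 0.0361
δK/K = √(0.0367) = 0.191
K = 823 J, so δK = 0.191 × 823 = 158 J.

158 J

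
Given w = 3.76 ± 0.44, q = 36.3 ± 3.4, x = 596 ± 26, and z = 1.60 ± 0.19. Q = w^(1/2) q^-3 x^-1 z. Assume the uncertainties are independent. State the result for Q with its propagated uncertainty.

(1.09 ± 0.341) × 10^-7

Products/powers → add relative errors in quadrature, weighted by exponent:
  (½·δw/w)² = (0.5×0.117)² = 0.00342;  (-3·δq/q)² = (-3×0.0937)² = 0.0790;  (-1·δx/x)² = (-1×0.0436)² = 0.00190;  (1·δz/z)² = (1×0.119)² = 0.0141
δQ/Q = √(0.0984) = 0.314
Q = 1.09e-07, so δQ = 0.314 × 1.09e-07 = 3.41e-08.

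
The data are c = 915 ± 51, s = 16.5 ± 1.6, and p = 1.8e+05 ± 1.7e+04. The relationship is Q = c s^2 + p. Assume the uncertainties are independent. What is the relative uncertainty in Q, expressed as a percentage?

Let w = c·s^2 = 2.49e+05. δw/w = √((1·δc/c)² + (2·δs/s)²) = √(0.00311 + 0.0376) = 0.202, so δw = 50300.
Q = w + p: δQ = √(δw² + δp²) = √(2.53e+09 + 2.89e+08) = 53100
Q = 4.29e+05, so δQ/Q = 53100/4.29e+05 = 0.124.

12.4%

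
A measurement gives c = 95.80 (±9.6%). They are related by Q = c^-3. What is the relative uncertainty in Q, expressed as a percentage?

28.8%

Q is a product of powers, so relative uncertainties combine in quadrature:
  (-3·δc/c)² = (-3×0.0960)² = 0.0829
δQ/Q = √(0.0829) = 0.288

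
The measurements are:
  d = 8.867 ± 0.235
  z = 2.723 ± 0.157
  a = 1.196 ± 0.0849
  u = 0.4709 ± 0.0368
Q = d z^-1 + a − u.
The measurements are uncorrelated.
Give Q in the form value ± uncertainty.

3.981 ± 0.226

Let p = d·z^-1 = 3.256. δp/p = √((1·δd/d)² + (-1·δz/z)²) = √(0.000702 + 0.00332) = 0.0635, so δp = 0.207.
Q = p + a − u: δQ = √(δp² + δa² + δu²) = √(0.0427 + 0.00721 + 0.00135) = 0.226
Q = 3.981.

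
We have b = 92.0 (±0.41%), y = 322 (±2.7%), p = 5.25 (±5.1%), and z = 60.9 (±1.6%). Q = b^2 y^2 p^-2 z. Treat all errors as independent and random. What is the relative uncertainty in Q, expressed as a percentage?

11.7%

Relative error in a monomial: (δQ/Q)² = Σ (nᵢ · δxᵢ/xᵢ)².
  (2·δb/b)² = (2×0.00410)² = 6.72e-05;  (2·δy/y)² = (2×0.0270)² = 0.00292;  (-2·δp/p)² = (-2×0.0510)² = 0.0104;  (1·δz/z)² = (1×0.0160)² = 0.000256
δQ/Q = √(0.0136) = 0.117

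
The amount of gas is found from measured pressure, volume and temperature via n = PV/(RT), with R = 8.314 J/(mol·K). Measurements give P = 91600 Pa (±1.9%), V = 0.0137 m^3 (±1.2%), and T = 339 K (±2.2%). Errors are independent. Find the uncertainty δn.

For a monomial n ∝ P, V, T^-1, fractional errors add in quadrature:
  (1·δP/P)² = (1×0.0190)² = 0.000361;  (1·δV/V)² = (1×0.0120)² = 0.000144;  (-1·δT/T)² = (-1×0.0220)² = 0.000484
δn/n = √(0.000989) = 0.0314
n = 0.445 mol, so δn = 0.0314 × 0.445 = 0.0140 mol.

0.0140 mol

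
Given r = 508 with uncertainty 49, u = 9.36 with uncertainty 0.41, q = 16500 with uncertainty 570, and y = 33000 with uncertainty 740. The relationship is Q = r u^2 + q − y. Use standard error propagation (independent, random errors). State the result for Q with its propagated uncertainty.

28000 ± 5870

Let p = r·u^2 = 44500. δp/p = √((1·δr/r)² + (2·δu/u)²) = √(0.00930 + 0.00767) = 0.130, so δp = 5800.
Q = p + q − y: δQ = √(δp² + δq² + δy²) = √(3.36e+07 + 3.25e+05 + 5.48e+05) = 5870
Q = 28000.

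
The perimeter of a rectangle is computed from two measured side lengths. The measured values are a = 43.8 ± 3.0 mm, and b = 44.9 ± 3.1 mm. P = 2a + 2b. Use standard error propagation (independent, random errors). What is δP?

Absolute uncertainties add in quadrature for a linear combination:
  (2·δa)² = 36.0;  (2·δb)² = 38.4
δP = √(74.4) = 8.63 mm

8.63 mm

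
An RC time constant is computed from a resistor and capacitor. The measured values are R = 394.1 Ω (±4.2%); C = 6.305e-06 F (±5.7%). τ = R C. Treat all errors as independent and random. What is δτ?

0.000176 s

Relative error in a monomial: (δτ/τ)² = Σ (nᵢ · δxᵢ/xᵢ)².
  (1·δR/R)² = (1×0.0420)² = 0.00176;  (1·δC/C)² = (1×0.0570)² = 0.00325
δτ/τ = √(0.00501) = 0.0708
τ = 0.002485 s, so δτ = 0.0708 × 0.002485 = 0.000176 s.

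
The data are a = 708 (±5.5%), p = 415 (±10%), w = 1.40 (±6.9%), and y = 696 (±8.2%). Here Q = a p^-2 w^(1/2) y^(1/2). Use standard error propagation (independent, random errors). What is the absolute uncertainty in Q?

0.0275

Each factor contributes (exponent × relative error)² to (δQ/Q)²:
  (1·δa/a)² = (1×0.0550)² = 0.00302;  (-2·δp/p)² = (-2×0.100)² = 0.0400;  (½·δw/w)² = (0.5×0.0690)² = 0.00119;  (½·δy/y)² = (0.5×0.0820)² = 0.00168
δQ/Q = √(0.0459) = 0.214
Q = 0.128, so δQ = 0.214 × 0.128 = 0.0275.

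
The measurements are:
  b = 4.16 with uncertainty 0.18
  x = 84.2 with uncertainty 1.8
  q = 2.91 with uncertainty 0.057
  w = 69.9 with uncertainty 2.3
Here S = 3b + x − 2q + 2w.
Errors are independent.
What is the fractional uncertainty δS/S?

S is a linear combination, so absolute uncertainties add in quadrature:
  (3·δb)² = 0.292;  (δx)² = 3.24;  (2·δq)² = 0.0130;  (2·δw)² = 21.2
δS = √(24.7) = 4.97
S = 231, so δS/S = 4.97/231 = 0.0215.

0.0215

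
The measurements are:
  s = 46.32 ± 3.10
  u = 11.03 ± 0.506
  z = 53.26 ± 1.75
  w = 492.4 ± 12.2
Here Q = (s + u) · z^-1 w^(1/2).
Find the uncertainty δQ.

Let h = s + u = 57.35. δh = √(δs² + δu²) = √(9.61 + 0.256) = 3.14, so δh/h = 0.0548.
Q is then a monomial in h, z, w:
δQ/Q = √((δh/h)² + (-1·δz/z)² + (½·δw/w)²) = √(0.00300 + 0.00108 + 0.000153) = 0.0651
Q = 23.89, so δQ = 0.0651 × 23.89 = 1.55.

1.55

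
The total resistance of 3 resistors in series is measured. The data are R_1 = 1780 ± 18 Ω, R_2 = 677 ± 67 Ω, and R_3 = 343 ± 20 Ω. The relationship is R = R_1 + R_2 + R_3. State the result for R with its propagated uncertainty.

2800 ± 72.2 Ω

Absolute uncertainties add in quadrature for a linear combination:
  (δR_1)² = 324;  (δR_2)² = 4490;  (δR_3)² = 400
δR = √(5210) = 72.2 Ω
R = 2800 Ω.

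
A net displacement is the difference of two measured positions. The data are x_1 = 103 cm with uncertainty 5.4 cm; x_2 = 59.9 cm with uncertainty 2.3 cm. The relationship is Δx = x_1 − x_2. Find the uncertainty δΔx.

Absolute uncertainties add in quadrature for a linear combination:
  (δx_1)² = 29.2;  (δx_2)² = 5.29
δΔx = √(34.5) = 5.87 cm

5.87 cm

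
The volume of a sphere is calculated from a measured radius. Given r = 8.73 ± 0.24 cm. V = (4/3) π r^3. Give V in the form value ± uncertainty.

2790 ± 230 cm^3

Since V is a product/quotient, work with relative uncertainties:
  (3·δr/r)² = (3×0.0275)² = 0.00680
δV/V = √(0.00680) = 0.0825
V = 2790 cm^3, so δV = 0.0825 × 2790 = 230 cm^3.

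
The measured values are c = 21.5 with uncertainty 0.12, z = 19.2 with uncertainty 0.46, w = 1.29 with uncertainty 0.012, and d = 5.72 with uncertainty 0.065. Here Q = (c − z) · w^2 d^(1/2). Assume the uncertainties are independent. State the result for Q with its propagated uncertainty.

9.15 ± 1.90

Let u = c − z = 2.30. δu = √(δc² + δz²) = √(0.0144 + 0.212) = 0.475, so δu/u = 0.207.
Q is then a monomial in u, w, d:
δQ/Q = √((δu/u)² + (2·δw/w)² + (½·δd/d)²) = √(0.0427 + 0.000346 + 3.23e-05) = 0.208
Q = 9.15, so δQ = 0.208 × 9.15 = 1.90.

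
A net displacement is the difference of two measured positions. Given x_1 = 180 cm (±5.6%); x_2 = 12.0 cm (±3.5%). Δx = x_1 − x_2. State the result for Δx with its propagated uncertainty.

168 ± 10.1 cm

For a sum/difference, combine absolute errors in quadrature:
  (δx_1)² = 102;  (δx_2)² = 0.176
δΔx = √(102) = 10.1 cm
Δx = 168 cm.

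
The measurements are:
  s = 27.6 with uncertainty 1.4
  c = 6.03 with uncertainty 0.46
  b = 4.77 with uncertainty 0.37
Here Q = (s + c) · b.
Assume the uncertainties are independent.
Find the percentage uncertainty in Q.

8.91%

Let u = s + c = 33.6. δu = √(δs² + δc²) = √(1.96 + 0.212) = 1.47, so δu/u = 0.0438.
Q is then a monomial in u, b:
δQ/Q = √((δu/u)² + (1·δb/b)²) = √(0.00192 + 0.00602) = 0.0891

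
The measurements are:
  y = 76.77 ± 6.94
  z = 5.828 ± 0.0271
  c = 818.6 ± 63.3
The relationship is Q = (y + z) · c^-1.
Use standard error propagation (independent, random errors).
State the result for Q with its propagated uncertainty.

Let u = y + z = 82.60. δu = √(δy² + δz²) = √(48.2 + 0.000734) = 6.94, so δu/u = 0.0840.
Q is then a monomial in u, c:
δQ/Q = √((δu/u)² + (-1·δc/c)²) = √(0.00706 + 0.00598) = 0.114
Q = 0.1009, so δQ = 0.114 × 0.1009 = 0.0115.

0.1009 ± 0.0115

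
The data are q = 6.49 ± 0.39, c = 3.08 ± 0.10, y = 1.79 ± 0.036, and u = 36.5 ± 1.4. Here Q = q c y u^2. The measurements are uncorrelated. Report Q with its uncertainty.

Each factor contributes (exponent × relative error)² to (δQ/Q)²:
  (1·δq/q)² = (1×0.0601)² = 0.00361;  (1·δc/c)² = (1×0.0325)² = 0.00105;  (1·δy/y)² = (1×0.0201)² = 0.000404;  (2·δu/u)² = (2×0.0384)² = 0.00588
δQ/Q = √(0.0110) = 0.105
Q = 47700, so δQ = 0.105 × 47700 = 4990.

47700 ± 4990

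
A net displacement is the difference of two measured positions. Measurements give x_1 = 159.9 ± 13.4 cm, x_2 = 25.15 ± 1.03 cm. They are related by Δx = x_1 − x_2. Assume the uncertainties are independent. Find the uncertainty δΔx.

13.4 cm

Absolute uncertainties add in quadrature for a linear combination:
  (δx_1)² = 180;  (δx_2)² = 1.06
δΔx = √(181) = 13.4 cm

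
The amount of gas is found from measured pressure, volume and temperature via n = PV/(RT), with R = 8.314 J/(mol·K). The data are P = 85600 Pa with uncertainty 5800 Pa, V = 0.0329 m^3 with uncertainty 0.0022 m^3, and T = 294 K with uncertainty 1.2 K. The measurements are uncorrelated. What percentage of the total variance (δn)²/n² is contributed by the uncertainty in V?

(δn/n)² = (1·δP/P)² + (1·δV/V)² + (-1·δT/T)²
  P term: (1×0.0678)² = 0.00459
  V term: (1×0.0669)² = 0.00447
  T term: (-1×0.00408)² = 1.67e-05
Total = 0.00908. Share from V = 0.00447/0.00908 = 0.493.

49.3%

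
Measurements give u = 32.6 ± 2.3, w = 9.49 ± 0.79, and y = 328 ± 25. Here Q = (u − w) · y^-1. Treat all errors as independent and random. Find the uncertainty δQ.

Let h = u − w = 23.1. δh = √(δu² + δw²) = √(5.29 + 0.624) = 2.43, so δh/h = 0.105.
Q is then a monomial in h, y:
δQ/Q = √((δh/h)² + (-1·δy/y)²) = √(0.0111 + 0.00581) = 0.130
Q = 0.0705, so δQ = 0.130 × 0.0705 = 0.00915.

0.00915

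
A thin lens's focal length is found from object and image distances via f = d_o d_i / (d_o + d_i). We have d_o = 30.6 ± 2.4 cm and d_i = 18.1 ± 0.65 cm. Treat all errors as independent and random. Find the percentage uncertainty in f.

3.69%

∂f/∂d_o = (d_i/(d_o+d_i))² = 0.138;  ∂f/∂d_i = (d_o/(d_o+d_i))² = 0.395
δf = √((∂f/∂d_o · δd_o)² + (∂f/∂d_i · δd_i)²) = √(0.110 + 0.0659) = 0.419 cm
f = 11.4 cm, so δf/f = 0.419/11.4 = 0.0369.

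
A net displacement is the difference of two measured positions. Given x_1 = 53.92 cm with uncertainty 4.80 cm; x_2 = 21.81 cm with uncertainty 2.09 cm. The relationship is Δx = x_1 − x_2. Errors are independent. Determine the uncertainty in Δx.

Each term contributes (cᵢ δxᵢ)² to (δΔx)²:
  (δx_1)² = 23.0;  (δx_2)² = 4.37
δΔx = √(27.4) = 5.24 cm

5.24 cm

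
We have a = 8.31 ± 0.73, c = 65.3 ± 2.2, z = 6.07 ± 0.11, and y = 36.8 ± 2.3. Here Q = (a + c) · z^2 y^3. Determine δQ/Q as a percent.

19.4%

Let u = a + c = 73.6. δu = √(δa² + δc²) = √(0.533 + 4.84) = 2.32, so δu/u = 0.0315.
Q is then a monomial in u, z, y:
δQ/Q = √((δu/u)² + (2·δz/z)² + (3·δy/y)²) = √(0.000992 + 0.00131 + 0.0352) = 0.194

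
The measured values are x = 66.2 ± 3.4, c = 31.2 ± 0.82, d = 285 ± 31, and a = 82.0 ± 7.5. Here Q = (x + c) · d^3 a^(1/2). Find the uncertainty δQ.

Let u = x + c = 97.4. δu = √(δx² + δc²) = √(11.6 + 0.672) = 3.50, so δu/u = 0.0359.
Q is then a monomial in u, d, a:
δQ/Q = √((δu/u)² + (3·δd/d)² + (½·δa/a)²) = √(0.00129 + 0.106 + 0.00209) = 0.331
Q = 2.04e+10, so δQ = 0.331 × 2.04e+10 = 6.77e+09.

6.77e+09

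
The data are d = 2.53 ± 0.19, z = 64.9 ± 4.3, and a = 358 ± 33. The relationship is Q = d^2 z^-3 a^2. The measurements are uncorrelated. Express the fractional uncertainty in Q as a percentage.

31.0%

Products/powers → add relative errors in quadrature, weighted by exponent:
  (2·δd/d)² = (2×0.0751)² = 0.0226;  (-3·δz/z)² = (-3×0.0663)² = 0.0395;  (2·δa/a)² = (2×0.0922)² = 0.0340
δQ/Q = √(0.0961) = 0.310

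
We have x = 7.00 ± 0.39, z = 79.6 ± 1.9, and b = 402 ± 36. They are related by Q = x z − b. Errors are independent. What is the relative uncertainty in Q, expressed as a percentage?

31.8%

Let p = x·z = 557. δp/p = √((1·δx/x)² + (1·δz/z)²) = √(0.00310 + 0.000570) = 0.0606, so δp = 33.8.
Q = p − b: δQ = √(δp² + δb²) = √(1140 + 1300) = 49.4
Q = 155, so δQ/Q = 49.4/155 = 0.318.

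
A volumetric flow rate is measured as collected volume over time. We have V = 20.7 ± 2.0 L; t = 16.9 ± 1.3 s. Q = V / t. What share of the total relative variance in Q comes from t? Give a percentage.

38.8%

(δQ/Q)² = (1·δV/V)² + (-1·δt/t)²
  V term: (1×0.0966)² = 0.00934
  t term: (-1×0.0769)² = 0.00592
Total = 0.0153. Share from t = 0.00592/0.0153 = 0.388.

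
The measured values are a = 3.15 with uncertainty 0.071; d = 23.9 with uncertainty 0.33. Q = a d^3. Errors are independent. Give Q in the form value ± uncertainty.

43000 ± 2030

Q is a product of powers, so relative uncertainties combine in quadrature:
  (1·δa/a)² = (1×0.0225)² = 0.000508;  (3·δd/d)² = (3×0.0138)² = 0.00172
δQ/Q = √(0.00222) = 0.0472
Q = 43000, so δQ = 0.0472 × 43000 = 2030.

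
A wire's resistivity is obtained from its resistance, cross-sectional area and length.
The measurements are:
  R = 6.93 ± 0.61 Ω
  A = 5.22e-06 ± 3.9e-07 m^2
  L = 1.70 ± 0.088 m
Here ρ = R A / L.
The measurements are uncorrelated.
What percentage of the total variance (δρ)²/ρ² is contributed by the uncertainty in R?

48.4%

(δρ/ρ)² = (1·δR/R)² + (1·δA/A)² + (-1·δL/L)²
  R term: (1×0.0880)² = 0.00775
  A term: (1×0.0747)² = 0.00558
  L term: (-1×0.0518)² = 0.00268
Total = 0.0160. Share from R = 0.00775/0.0160 = 0.484.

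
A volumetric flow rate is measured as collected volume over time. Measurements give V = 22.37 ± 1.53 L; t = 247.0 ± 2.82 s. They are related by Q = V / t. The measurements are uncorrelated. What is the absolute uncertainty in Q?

For a monomial Q ∝ V, t^-1, fractional errors add in quadrature:
  (1·δV/V)² = (1×0.0684)² = 0.00468;  (-1·δt/t)² = (-1×0.0114)² = 0.000130
δQ/Q = √(0.00481) = 0.0693
Q = 0.09057 L/s, so δQ = 0.0693 × 0.09057 = 0.00628 L/s.

0.00628 L/s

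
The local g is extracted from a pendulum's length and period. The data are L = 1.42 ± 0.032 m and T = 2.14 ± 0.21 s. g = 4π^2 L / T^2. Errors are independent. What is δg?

2.42 m/s^2

Relative error in a monomial: (δg/g)² = Σ (nᵢ · δxᵢ/xᵢ)².
  (1·δL/L)² = (1×0.0225)² = 0.000508;  (-2·δT/T)² = (-2×0.0981)² = 0.0385
δg/g = √(0.0390) = 0.198
g = 12.2 m/s^2, so δg = 0.198 × 12.2 = 2.42 m/s^2.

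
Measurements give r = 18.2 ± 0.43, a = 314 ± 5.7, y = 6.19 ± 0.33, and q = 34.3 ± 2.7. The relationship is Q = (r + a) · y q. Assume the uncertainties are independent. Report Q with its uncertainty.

70500 ± 6810

Let u = r + a = 332. δu = √(δr² + δa²) = √(0.185 + 32.5) = 5.72, so δu/u = 0.0172.
Q is then a monomial in u, y, q:
δQ/Q = √((δu/u)² + (1·δy/y)² + (1·δq/q)²) = √(0.000296 + 0.00284 + 0.00620) = 0.0966
Q = 70500, so δQ = 0.0966 × 70500 = 6810.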